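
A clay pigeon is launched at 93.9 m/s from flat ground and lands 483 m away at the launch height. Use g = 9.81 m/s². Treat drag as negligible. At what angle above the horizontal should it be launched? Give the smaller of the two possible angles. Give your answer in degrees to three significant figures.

From R = (v₀²/g) sin 2θ: sin 2θ = 9.81 × 483 / 8817.2 = 0.5374.
2θ = 32.51° or 180° − 32.51° = 147.5°, so θ = 16.25° or 73.75°.
The smaller angle is 16.25°.

16.3°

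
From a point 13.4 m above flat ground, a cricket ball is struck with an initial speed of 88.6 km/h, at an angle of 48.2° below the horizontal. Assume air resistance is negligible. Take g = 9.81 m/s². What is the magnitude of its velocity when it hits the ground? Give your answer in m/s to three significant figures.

29.5 m/s

Convert: 88.6 km/h = 88.6/3.6 = 24.61 m/s.
Resolve: vₓ = 24.61 cos 48.2° = 16.40 m/s and v_y0 = −18.35 m/s (downward).
With up positive and y = 0 at the ground: y(t) = 13.4 + (−18.35) t − 4.905 t². Setting y = 0 and taking the positive root: t = [−18.35 + √(18.35² + 2·9.81·13.4)] / 9.81 = (−18.35 + 24.49) / 9.81 = 0.6257 s.
Vertical velocity at impact: v_y = v_y0 − g t = −18.35 − 9.81 × 0.6257 = −24.49 m/s.
Speed: |v| = √(vₓ² + v_y²) = √(16.40² + 24.49²) = 29.47 m/s.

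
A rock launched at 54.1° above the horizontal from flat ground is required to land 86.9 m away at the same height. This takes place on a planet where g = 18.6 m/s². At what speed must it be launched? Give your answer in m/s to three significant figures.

41.2 m/s

Level-ground range: R = v₀² sin(2θ)/g, so v₀ = √(gR / sin 2θ).
v₀ = √(18.6 × 86.9 / sin 108.2°) = √(1616 / 0.9500) = √1701.5 = 41.25 m/s.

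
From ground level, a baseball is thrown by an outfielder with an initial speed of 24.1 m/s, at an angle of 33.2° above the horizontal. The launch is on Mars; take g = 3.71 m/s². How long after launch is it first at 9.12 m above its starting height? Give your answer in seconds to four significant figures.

Resolve: vₓ = 24.10 cos 33.2° = 20.17 m/s and v_y0 = 24.10 sin 33.2° = 13.20 m/s.
Require v_y0 t − ½ g t² = 9.12, i.e. 1.855 t² − 13.20 t + 9.12 = 0.
Quadratic formula: t = (13.20 ± √106.47) / 3.71 = (13.20 ± 10.32) / 3.71 → t = 0.7757 s or 6.338 s.
The first (ascending) time is 0.7757 s.

0.7757 s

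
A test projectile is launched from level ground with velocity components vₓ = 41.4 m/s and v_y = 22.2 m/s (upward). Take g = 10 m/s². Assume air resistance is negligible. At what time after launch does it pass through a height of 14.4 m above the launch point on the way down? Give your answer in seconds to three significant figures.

3.65 s

Height y(t) = 22.20 t − 5.000 t² = 14.4 gives 5.000 t² − 22.20 t + 14.4 = 0.
t = [22.20 ± √(22.20² − 2·10.0·14.4)] / 10.0 = (22.20 ± 14.31) / 10.0, so t = 0.7888 s or t = 3.651 s.
The descending-branch root is 3.651 s.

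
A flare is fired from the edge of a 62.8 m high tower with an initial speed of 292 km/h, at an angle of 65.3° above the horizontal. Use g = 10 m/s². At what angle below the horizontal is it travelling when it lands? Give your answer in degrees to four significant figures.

Convert: 292 km/h = 292/3.6 = 81.11 m/s.
Components: vₓ = 81.11 cos 65.3° = 33.89 m/s, v_y0 = 81.11 sin 65.3° = 73.69 m/s.
Vertical motion (up positive, ground at y = 0): 5.000 t² − (73.69) t − 62.8 = 0, so t = (73.69 + √(73.69² + 2·10.0·62.8)) / 10.0 = (73.69 + 81.77) / 10.0 = 15.55 s.
At impact: v_y = v_y0 − g t = −81.77 m/s; vₓ = 33.89 m/s.
Angle below horizontal: arctan(|v_y|/vₓ) = arctan(81.77/33.89) = 67.49°.

67.49°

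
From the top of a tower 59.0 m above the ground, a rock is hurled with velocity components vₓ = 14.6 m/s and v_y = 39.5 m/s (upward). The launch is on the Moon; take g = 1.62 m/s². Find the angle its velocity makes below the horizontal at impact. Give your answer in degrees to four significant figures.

70.77°

With up positive and y = 0 at the ground: y(t) = 59.0 + (39.50) t − 0.8100 t². Setting y = 0 and taking the positive root: t = [39.50 + √(39.50² + 2·1.62·59.0)] / 1.62 = (39.50 + 41.85) / 1.62 = 50.22 s.
At impact: v_y = v_y0 − g t = −41.85 m/s; vₓ = 14.60 m/s.
Angle below horizontal: arctan(|v_y|/vₓ) = arctan(41.85/14.60) = 70.77°.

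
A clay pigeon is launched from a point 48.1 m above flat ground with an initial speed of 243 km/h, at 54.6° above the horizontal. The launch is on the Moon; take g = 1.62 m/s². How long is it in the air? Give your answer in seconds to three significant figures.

68.8 s

Convert: 243 km/h = 243/3.6 = 67.50 m/s.
vₓ = 67.50 cos 54.6° = 39.10 m/s; v_y0 = 67.50 sin 54.6° = 55.02 m/s.
The projectile lands when y = 48.1 + (55.02) t − ½·1.62·t² = 0. Positive root: t = (55.02 + √(55.02² + 2·1.62·48.1)) / 1.62 = (55.02 + 56.42) / 1.62 = 68.79 s.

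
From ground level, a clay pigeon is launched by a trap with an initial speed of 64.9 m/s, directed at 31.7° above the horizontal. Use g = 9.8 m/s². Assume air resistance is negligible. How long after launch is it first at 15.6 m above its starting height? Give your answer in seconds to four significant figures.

0.4923 s

Resolve: vₓ = 64.90 cos 31.7° = 55.22 m/s and v_y0 = 64.90 sin 31.7° = 34.10 m/s.
Height y(t) = 34.10 t − 4.900 t² = 15.6 gives 4.900 t² − 34.10 t + 15.6 = 0.
Quadratic formula: t = (34.10 ± √857.26) / 9.80 = (34.10 ± 29.28) / 9.80 → t = 0.4923 s or 6.468 s.
The first (ascending) time is 0.4923 s.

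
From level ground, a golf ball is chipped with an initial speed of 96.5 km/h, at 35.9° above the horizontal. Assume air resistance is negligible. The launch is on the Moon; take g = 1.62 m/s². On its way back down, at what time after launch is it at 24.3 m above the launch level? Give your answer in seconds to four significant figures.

17.71 s

Convert: 96.5 km/h = 96.5/3.6 = 26.81 m/s.
Horizontal component vₓ = 26.81 cos 35.9° = 21.71 m/s; vertical v_y0 = 26.81 sin 35.9° = 15.72 m/s.
Height y(t) = 15.72 t − 0.8100 t² = 24.3 gives 0.8100 t² − 15.72 t + 24.3 = 0.
t = [15.72 ± √(15.72² − 2·1.62·24.3)] / 1.62 = (15.72 ± 12.97) / 1.62, so t = 1.694 s or t = 17.71 s.
The descending-branch root is 17.71 s.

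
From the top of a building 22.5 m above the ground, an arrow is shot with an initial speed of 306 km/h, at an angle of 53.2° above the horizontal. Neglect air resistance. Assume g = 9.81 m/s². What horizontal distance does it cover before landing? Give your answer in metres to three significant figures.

Convert: 306 km/h = 306/3.6 = 85.00 m/s.
Horizontal component vₓ = 85.00 cos 53.2° = 50.92 m/s; vertical v_y0 = 85.00 sin 53.2° = 68.06 m/s.
With up positive and y = 0 at the ground: y(t) = 22.5 + (68.06) t − 4.905 t². Setting y = 0 and taking the positive root: t = [68.06 + √(68.06² + 2·9.81·22.5)] / 9.81 = (68.06 + 71.23) / 9.81 = 14.20 s.
Horizontal distance: R = vₓ t = 50.92 × 14.20 = 723.0 m.

723 m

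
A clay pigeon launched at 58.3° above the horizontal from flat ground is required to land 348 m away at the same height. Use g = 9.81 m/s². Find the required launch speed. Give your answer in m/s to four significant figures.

From R = (v₀² / g) sin 2θ: v₀ = √(gR / sin 2θ).
v₀ = √(9.81 × 348 / sin 116.6°) = √(3414 / 0.8942) = √3818.0 = 61.79 m/s.

61.79 m/s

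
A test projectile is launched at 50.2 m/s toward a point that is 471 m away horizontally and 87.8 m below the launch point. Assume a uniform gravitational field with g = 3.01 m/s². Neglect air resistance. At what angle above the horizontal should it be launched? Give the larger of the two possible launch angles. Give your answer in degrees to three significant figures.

Trajectory: y = x tanθ − g x² (1 + tan²θ)/(2v₀²). With x = 471, y = −87.8, v₀ = 50.2, g = 3.01:
132.5 tan²θ − 471 tanθ + (44.69) = 0.
tanθ = [471 ± √(471² − 4 × 132.5 × (44.69))] / (2 × 132.5) = (471 ± 445.2) / 265.0, giving tanθ = 0.09755 or 3.458.
θ = 5.572° or 73.87°; the larger is 73.87°.

73.9°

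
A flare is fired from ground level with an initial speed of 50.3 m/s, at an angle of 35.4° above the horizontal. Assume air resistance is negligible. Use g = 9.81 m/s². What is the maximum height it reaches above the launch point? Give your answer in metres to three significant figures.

vₓ = 50.30 cos 35.4° = 41.00 m/s; v_y0 = 50.30 sin 35.4° = 29.14 m/s.
At the apex v_y = 0, so H = v_y0²/(2g) = 29.14²/19.62 = 43.27 m.

43.3 m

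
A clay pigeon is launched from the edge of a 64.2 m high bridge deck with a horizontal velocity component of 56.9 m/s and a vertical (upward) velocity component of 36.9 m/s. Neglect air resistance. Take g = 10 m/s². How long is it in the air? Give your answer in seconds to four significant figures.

8.834 s

Vertical motion (up positive, ground at y = 0): 5.000 t² − (36.90) t − 64.2 = 0, so t = (36.90 + √(36.90² + 2·10.0·64.2)) / 10.0 = (36.90 + 51.44) / 10.0 = 8.834 s.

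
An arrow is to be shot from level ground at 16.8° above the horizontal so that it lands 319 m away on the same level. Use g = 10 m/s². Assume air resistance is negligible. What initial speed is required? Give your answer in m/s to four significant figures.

75.92 m/s

From R = (v₀² / g) sin 2θ: v₀ = √(gR / sin 2θ).
v₀ = √(10.0 × 319 / sin 33.60°) = √(3190 / 0.5534) = √5764.5 = 75.92 m/s.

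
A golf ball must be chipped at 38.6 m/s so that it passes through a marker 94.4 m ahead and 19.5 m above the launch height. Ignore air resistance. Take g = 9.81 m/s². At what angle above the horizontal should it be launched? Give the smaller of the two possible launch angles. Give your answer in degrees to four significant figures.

Trajectory: y = x tanθ − g x² (1 + tan²θ)/(2v₀²). With x = 94.4, y = 19.5, v₀ = 38.6, g = 9.81:
29.34 tan²θ − 94.4 tanθ + (48.84) = 0.
tanθ = [94.4 ± √(94.4² − 4 × 29.34 × (48.84))] / (2 × 29.34) = (94.4 ± 56.40) / 58.67, giving tanθ = 0.6477 or 2.570.
θ = 32.93° or 68.74°; the smaller is 32.93°.

32.93°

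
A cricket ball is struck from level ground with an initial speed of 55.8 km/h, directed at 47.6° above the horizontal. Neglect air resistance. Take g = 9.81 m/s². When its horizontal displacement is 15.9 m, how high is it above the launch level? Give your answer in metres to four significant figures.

6.061 m

Convert: 55.8 km/h = 55.8/3.6 = 15.50 m/s.
vₓ = 15.50 cos 47.6° = 10.45 m/s; v_y0 = 15.50 sin 47.6° = 11.45 m/s.
At x = 15.9 m, t = x/vₓ = 15.9/10.45 = 1.521 s.
Height: y = v_y0 t − ½ g t² = 11.45 × 1.521 − 4.905 × 1.521² = 17.41 − 11.35 = 6.061 m.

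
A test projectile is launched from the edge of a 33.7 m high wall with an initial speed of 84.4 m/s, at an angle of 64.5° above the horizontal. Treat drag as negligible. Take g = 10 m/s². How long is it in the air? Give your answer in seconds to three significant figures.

15.7 s

vₓ = 84.40 cos 64.5° = 36.34 m/s; v_y0 = 84.40 sin 64.5° = 76.18 m/s.
Vertical motion (up positive, ground at y = 0): 5.000 t² − (76.18) t − 33.7 = 0, so t = (76.18 + √(76.18² + 2·10.0·33.7)) / 10.0 = (76.18 + 80.48) / 10.0 = 15.67 s.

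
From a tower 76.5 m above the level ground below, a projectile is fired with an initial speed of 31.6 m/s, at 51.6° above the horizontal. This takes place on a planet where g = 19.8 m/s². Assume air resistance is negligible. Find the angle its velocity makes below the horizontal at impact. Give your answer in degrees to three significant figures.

Components: vₓ = 31.60 cos 51.6° = 19.63 m/s, v_y0 = 31.60 sin 51.6° = 24.76 m/s.
With up positive and y = 0 at the ground: y(t) = 76.5 + (24.76) t − 9.900 t². Setting y = 0 and taking the positive root: t = [24.76 + √(24.76² + 2·19.8·76.5)] / 19.8 = (24.76 + 60.35) / 19.8 = 4.299 s.
At impact: v_y = v_y0 − g t = −60.35 m/s; vₓ = 19.63 m/s.
Angle below horizontal: arctan(|v_y|/vₓ) = arctan(60.35/19.63) = 71.98°.

72.0°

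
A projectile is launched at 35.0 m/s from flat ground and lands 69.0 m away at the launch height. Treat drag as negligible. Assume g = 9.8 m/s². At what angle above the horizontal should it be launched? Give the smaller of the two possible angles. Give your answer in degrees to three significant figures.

16.8°

R = v₀² sin 2θ / g gives sin 2θ = gR/v₀² = 9.80·69.0/35.0² = 0.5520.
2θ = 33.50° or 180° − 33.50° = 146.5°, so θ = 16.75° or 73.25°.
The smaller angle is 16.75°.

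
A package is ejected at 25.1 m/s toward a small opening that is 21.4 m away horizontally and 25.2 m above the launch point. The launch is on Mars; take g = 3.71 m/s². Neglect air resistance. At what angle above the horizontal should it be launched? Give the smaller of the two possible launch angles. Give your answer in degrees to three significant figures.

Trajectory: y = x tanθ − g x² (1 + tan²θ)/(2v₀²). With x = 21.4, y = 25.2, v₀ = 25.1, g = 3.71:
1.348 tan²θ − 21.4 tanθ + (26.55) = 0.
tanθ = [21.4 ± √(21.4² − 4 × 1.348 × (26.55))] / (2 × 1.348) = (21.4 ± 17.74) / 2.697, giving tanθ = 1.357 or 14.51.
θ = 53.60° or 86.06°; the smaller is 53.60°.

53.6°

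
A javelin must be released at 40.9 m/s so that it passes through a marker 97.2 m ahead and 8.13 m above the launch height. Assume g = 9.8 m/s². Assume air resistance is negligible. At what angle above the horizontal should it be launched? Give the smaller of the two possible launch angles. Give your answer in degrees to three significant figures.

22.7°

Trajectory: y = x tanθ − g x² (1 + tan²θ)/(2v₀²). With x = 97.2, y = 8.13, v₀ = 40.9, g = 9.80:
27.67 tan²θ − 97.2 tanθ + (35.80) = 0.
tanθ = [97.2 ± √(97.2² − 4 × 27.67 × (35.80))] / (2 × 27.67) = (97.2 ± 74.06) / 55.35, giving tanθ = 0.4181 or 3.094.
θ = 22.69° or 72.09°; the smaller is 22.69°.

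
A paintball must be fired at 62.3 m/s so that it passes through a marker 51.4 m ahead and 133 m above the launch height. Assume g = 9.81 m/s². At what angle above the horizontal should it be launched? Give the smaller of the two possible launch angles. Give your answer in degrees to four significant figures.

73.64°

Trajectory: y = x tanθ − g x² (1 + tan²θ)/(2v₀²). With x = 51.4, y = 133, v₀ = 62.3, g = 9.81:
3.339 tan²θ − 51.4 tanθ + (136.3) = 0.
tanθ = [51.4 ± √(51.4² − 4 × 3.339 × (136.3))] / (2 × 3.339) = (51.4 ± 28.66) / 6.678, giving tanθ = 3.406 or 11.99.
θ = 73.64° or 85.23°; the smaller is 73.64°.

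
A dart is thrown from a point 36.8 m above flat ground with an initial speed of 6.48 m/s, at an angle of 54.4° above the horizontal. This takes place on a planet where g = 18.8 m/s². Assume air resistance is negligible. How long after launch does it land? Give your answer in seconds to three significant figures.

Horizontal component vₓ = 6.480 cos 54.4° = 3.772 m/s; vertical v_y0 = 6.480 sin 54.4° = 5.269 m/s.
Vertical motion (up positive, ground at y = 0): 9.400 t² − (5.269) t − 36.8 = 0, so t = (5.269 + √(5.269² + 2·18.8·36.8)) / 18.8 = (5.269 + 37.57) / 18.8 = 2.279 s.

2.28 s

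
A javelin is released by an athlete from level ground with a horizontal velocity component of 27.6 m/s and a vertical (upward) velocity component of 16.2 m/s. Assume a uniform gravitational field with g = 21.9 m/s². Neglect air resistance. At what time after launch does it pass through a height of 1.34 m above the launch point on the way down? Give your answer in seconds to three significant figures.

1.39 s

Set y = v_y0 t − ½ g t² = 1.34: 10.95 t² − 16.20 t + 1.34 = 0.
Quadratic formula: t = (16.20 ± √203.75) / 21.9 = (16.20 ± 14.27) / 21.9 → t = 0.08794 s or 1.392 s.
The descending-branch root is 1.392 s.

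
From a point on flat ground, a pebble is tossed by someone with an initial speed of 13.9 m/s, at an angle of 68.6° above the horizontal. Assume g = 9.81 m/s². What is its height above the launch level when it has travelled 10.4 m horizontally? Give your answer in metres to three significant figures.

Horizontal component vₓ = 13.90 cos 68.6° = 5.072 m/s; vertical v_y0 = 13.90 sin 68.6° = 12.94 m/s.
x = vₓ t ⇒ t = 10.4/5.072 = 2.051 s.
Height: y = v_y0 t − ½ g t² = 12.94 × 2.051 − 4.905 × 2.051² = 26.54 − 20.62 = 5.913 m.

5.91 m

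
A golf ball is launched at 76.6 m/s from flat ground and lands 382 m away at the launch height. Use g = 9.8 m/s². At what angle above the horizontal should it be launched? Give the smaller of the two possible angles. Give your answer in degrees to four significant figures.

Level-ground range R = v₀² sin(2θ)/g ⇒ sin(2θ) = gR/v₀² = 9.80 × 382 / 76.6² = 0.6380.
2θ = 39.64° or 180° − 39.64° = 140.4°, so θ = 19.82° or 70.18°.
The smaller angle is 19.82°.

19.82°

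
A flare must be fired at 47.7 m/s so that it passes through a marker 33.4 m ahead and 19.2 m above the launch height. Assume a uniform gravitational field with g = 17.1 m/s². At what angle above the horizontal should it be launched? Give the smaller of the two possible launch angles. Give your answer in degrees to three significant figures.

Trajectory: y = x tanθ − g x² (1 + tan²θ)/(2v₀²). With x = 33.4, y = 19.2, v₀ = 47.7, g = 17.1:
4.192 tan²θ − 33.4 tanθ + (23.39) = 0.
tanθ = [33.4 ± √(33.4² − 4 × 4.192 × (23.39))] / (2 × 4.192) = (33.4 ± 26.89) / 8.384, giving tanθ = 0.7759 or 7.192.
θ = 37.81° or 82.08°; the smaller is 37.81°.

37.8°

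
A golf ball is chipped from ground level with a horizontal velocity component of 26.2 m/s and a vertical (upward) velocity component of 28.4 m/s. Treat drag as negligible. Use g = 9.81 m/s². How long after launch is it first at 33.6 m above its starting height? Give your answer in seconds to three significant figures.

1.66 s

Set y = v_y0 t − ½ g t² = 33.6: 4.905 t² − 28.40 t + 33.6 = 0.
t = [28.40 ± √(28.40² − 2·9.81·33.6)] / 9.81 = (28.40 ± 12.14) / 9.81, so t = 1.658 s or t = 4.132 s.
The first (ascending) time is 1.658 s.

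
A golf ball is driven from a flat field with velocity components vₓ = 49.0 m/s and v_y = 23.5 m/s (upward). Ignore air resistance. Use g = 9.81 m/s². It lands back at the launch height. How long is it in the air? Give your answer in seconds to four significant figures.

4.791 s

It returns to y = 0 when t = 2 v_y0 / g = 2(23.50)/9.81 = 4.791 s.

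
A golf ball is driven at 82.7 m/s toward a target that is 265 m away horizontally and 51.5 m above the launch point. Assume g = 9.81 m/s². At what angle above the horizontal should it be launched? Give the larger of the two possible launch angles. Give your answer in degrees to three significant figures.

78.3°

Trajectory: y = x tanθ − g x² (1 + tan²θ)/(2v₀²). With x = 265, y = 51.5, v₀ = 82.7, g = 9.81:
50.36 tan²θ − 265 tanθ + (101.9) = 0.
tanθ = [265 ± √(265² − 4 × 50.36 × (101.9))] / (2 × 50.36) = (265 ± 222.9) / 100.7, giving tanθ = 0.4175 or 4.844.
θ = 22.66° or 78.34°; the larger is 78.34°.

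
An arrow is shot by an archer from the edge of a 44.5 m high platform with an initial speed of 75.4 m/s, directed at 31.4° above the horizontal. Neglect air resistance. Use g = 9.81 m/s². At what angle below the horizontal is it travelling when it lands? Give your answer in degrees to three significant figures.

Components: vₓ = 75.40 cos 31.4° = 64.36 m/s, v_y0 = 75.40 sin 31.4° = 39.28 m/s.
With up positive and y = 0 at the ground: y(t) = 44.5 + (39.28) t − 4.905 t². Setting y = 0 and taking the positive root: t = [39.28 + √(39.28² + 2·9.81·44.5)] / 9.81 = (39.28 + 49.16) / 9.81 = 9.015 s.
At impact: v_y = v_y0 − g t = −49.16 m/s; vₓ = 64.36 m/s.
Angle below horizontal: arctan(|v_y|/vₓ) = arctan(49.16/64.36) = 37.37°.

37.4°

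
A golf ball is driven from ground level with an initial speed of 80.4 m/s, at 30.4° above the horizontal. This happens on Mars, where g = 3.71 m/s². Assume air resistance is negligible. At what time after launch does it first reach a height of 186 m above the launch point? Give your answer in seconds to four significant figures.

6.495 s

Horizontal component vₓ = 80.40 cos 30.4° = 69.35 m/s; vertical v_y0 = 80.40 sin 30.4° = 40.69 m/s.
Height y(t) = 40.69 t − 1.855 t² = 186 gives 1.855 t² − 40.69 t + 186 = 0.
Quadratic formula: t = (40.69 ± √275.16) / 3.71 = (40.69 ± 16.59) / 3.71 → t = 6.495 s or 15.44 s.
The first (ascending) time is 6.495 s.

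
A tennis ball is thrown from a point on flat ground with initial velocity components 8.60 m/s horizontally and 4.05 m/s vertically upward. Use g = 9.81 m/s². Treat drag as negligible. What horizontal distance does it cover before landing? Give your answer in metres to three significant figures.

7.10 m

Flight time T = 2 v_y0 / g = 0.8257 s.
Range: R = vₓ T = 8.600 × 0.8257 = 7.101 m.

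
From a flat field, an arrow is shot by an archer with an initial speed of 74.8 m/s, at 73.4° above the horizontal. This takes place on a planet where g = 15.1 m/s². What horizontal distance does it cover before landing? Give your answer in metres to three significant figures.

Horizontal component vₓ = 74.80 cos 73.4° = 21.37 m/s; vertical v_y0 = 74.80 sin 73.4° = 71.68 m/s.
Time aloft: T = 2 v_y0 / g = 2 × 71.68 / 15.1 = 9.494 s.
Range: R = vₓ T = 21.37 × 9.494 = 202.9 m.

203 m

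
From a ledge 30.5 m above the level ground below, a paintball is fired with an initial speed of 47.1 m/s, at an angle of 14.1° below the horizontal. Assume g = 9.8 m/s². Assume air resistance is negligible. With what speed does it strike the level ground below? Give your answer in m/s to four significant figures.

vₓ = 47.10 cos 14.1° = 45.68 m/s; v_y0 = −11.47 m/s (downward).
With up positive and y = 0 at the ground: y(t) = 30.5 + (−11.47) t − 4.900 t². Setting y = 0 and taking the positive root: t = [−11.47 + √(11.47² + 2·9.80·30.5)] / 9.80 = (−11.47 + 27.01) / 9.80 = 1.585 s.
Vertical velocity at impact: v_y = v_y0 − g t = −11.47 − 9.80 × 1.585 = −27.01 m/s.
Speed: |v| = √(vₓ² + v_y²) = √(45.68² + 27.01²) = 53.07 m/s.

53.07 m/s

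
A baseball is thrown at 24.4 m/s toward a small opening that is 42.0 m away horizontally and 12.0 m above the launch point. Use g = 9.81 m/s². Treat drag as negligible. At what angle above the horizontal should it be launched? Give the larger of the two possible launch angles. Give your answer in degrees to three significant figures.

Trajectory: y = x tanθ − g x² (1 + tan²θ)/(2v₀²). With x = 42.0, y = 12.0, v₀ = 24.4, g = 9.81:
14.53 tan²θ − 42.0 tanθ + (26.53) = 0.
tanθ = [42.0 ± √(42.0² − 4 × 14.53 × (26.53))] / (2 × 14.53) = (42.0 ± 14.89) / 29.07, giving tanθ = 0.9329 or 1.957.
θ = 43.01° or 62.93°; the larger is 62.93°.

62.9°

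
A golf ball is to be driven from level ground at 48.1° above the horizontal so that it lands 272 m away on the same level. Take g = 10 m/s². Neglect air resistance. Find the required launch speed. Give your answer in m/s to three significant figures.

Level-ground range: R = v₀² sin(2θ)/g, so v₀ = √(gR / sin 2θ).
v₀ = √(10.0 × 272 / sin 96.20°) = √(2720 / 0.9942) = √2736.0 = 52.31 m/s.

52.3 m/s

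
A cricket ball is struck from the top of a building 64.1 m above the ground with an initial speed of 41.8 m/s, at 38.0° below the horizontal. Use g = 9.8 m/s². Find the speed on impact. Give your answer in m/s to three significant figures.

54.8 m/s

vₓ = 41.80 cos 38.0° = 32.94 m/s; v_y0 = −25.73 m/s (downward).
The projectile lands when y = 64.1 + (−25.73) t − ½·9.80·t² = 0. Positive root: t = (−25.73 + √(25.73² + 2·9.80·64.1)) / 9.80 = (−25.73 + 43.80) / 9.80 = 1.844 s.
Vertical velocity at impact: v_y = v_y0 − g t = −25.73 − 9.80 × 1.844 = −43.80 m/s.
Speed: |v| = √(vₓ² + v_y²) = √(32.94² + 43.80²) = 54.81 m/s.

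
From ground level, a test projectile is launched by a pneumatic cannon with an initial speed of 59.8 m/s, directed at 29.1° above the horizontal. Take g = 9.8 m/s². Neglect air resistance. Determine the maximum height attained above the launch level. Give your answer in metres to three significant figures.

Components: vₓ = 59.80 cos 29.1° = 52.25 m/s, v_y0 = 59.80 sin 29.1° = 29.08 m/s.
At the apex v_y = 0, so H = v_y0²/(2g) = 29.08²/19.60 = 43.15 m.

43.2 m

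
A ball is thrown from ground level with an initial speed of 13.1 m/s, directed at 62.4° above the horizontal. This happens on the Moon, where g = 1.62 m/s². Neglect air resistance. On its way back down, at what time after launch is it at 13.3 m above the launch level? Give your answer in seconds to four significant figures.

Horizontal component vₓ = 13.10 cos 62.4° = 6.069 m/s; vertical v_y0 = 13.10 sin 62.4° = 11.61 m/s.
Height y(t) = 11.61 t − 0.8100 t² = 13.3 gives 0.8100 t² − 11.61 t + 13.3 = 0.
t = [11.61 ± √(11.61² − 2·1.62·13.3)] / 1.62 = (11.61 ± 9.575) / 1.62, so t = 1.256 s or t = 13.08 s.
The descending-branch root is 13.08 s.

13.08 s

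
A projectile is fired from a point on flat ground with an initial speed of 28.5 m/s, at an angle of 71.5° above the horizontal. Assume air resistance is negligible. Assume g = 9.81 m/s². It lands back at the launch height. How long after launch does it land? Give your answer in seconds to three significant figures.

5.51 s

Components: vₓ = 28.50 cos 71.5° = 9.043 m/s, v_y0 = 28.50 sin 71.5° = 27.03 m/s.
Landing at launch height ⇒ T = 2 v_y0 / g = 2 × 27.03 / 9.81 = 5.510 s.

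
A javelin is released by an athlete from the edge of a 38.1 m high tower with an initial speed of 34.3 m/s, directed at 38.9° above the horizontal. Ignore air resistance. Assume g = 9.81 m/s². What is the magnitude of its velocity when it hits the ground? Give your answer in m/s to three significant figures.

43.9 m/s

Resolve: vₓ = 34.30 cos 38.9° = 26.69 m/s and v_y0 = 34.30 sin 38.9° = 21.54 m/s.
The projectile lands when y = 38.1 + (21.54) t − ½·9.81·t² = 0. Positive root: t = (21.54 + √(21.54² + 2·9.81·38.1)) / 9.81 = (21.54 + 34.81) / 9.81 = 5.744 s.
Vertical velocity at impact: v_y = v_y0 − g t = 21.54 − 9.81 × 5.744 = −34.81 m/s.
Speed: |v| = √(vₓ² + v_y²) = √(26.69² + 34.81²) = 43.86 m/s.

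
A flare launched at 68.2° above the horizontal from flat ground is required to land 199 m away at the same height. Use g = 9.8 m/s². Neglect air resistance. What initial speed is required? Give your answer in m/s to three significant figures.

53.2 m/s

Level-ground range: R = v₀² sin(2θ)/g, so v₀ = √(gR / sin 2θ).
v₀ = √(9.80 × 199 / sin 136.4°) = √(1950 / 0.6896) = √2827.9 = 53.18 m/s.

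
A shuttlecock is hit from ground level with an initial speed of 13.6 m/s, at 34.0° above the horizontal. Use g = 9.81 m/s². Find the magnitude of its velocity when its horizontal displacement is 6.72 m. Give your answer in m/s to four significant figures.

11.41 m/s

Resolve: vₓ = 13.60 cos 34.0° = 11.27 m/s and v_y0 = 13.60 sin 34.0° = 7.605 m/s.
x = vₓ t ⇒ t = 6.72/11.27 = 0.5960 s.
Vertical velocity there: v_y = v_y0 − g t = 7.605 − 9.81 × 0.5960 = 1.758 m/s.
Speed: √(vₓ² + v_y²) = √(11.27² + 1.758²) = 11.41 m/s.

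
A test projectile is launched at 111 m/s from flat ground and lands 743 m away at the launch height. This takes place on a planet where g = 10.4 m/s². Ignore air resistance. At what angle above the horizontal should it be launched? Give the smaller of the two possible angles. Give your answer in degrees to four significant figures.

19.42°

Level-ground range R = v₀² sin(2θ)/g ⇒ sin(2θ) = gR/v₀² = 10.4 × 743 / 111² = 0.6272.
2θ = 38.84° or 180° − 38.84° = 141.2°, so θ = 19.42° or 70.58°.
The smaller angle is 19.42°.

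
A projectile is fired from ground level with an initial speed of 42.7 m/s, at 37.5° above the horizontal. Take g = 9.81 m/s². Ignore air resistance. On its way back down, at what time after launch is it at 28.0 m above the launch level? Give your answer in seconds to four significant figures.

3.796 s

Horizontal component vₓ = 42.70 cos 37.5° = 33.88 m/s; vertical v_y0 = 42.70 sin 37.5° = 25.99 m/s.
Require v_y0 t − ½ g t² = 28.0, i.e. 4.905 t² − 25.99 t + 28.0 = 0.
Quadratic formula: t = (25.99 ± √126.33) / 9.81 = (25.99 ± 11.24) / 9.81 → t = 1.504 s or 3.796 s.
The descending-branch root is 3.796 s.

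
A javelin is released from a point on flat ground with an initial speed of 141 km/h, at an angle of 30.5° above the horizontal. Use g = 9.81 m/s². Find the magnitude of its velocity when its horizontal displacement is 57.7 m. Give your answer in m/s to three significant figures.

Convert: 141 km/h = 141/3.6 = 39.17 m/s.
Components: vₓ = 39.17 cos 30.5° = 33.75 m/s, v_y0 = 39.17 sin 30.5° = 19.88 m/s.
At x = 57.7 m, t = x/vₓ = 57.7/33.75 = 1.710 s.
Vertical velocity there: v_y = v_y0 − g t = 19.88 − 9.81 × 1.710 = 3.106 m/s.
Speed: √(vₓ² + v_y²) = √(33.75² + 3.106²) = 33.89 m/s.

33.9 m/s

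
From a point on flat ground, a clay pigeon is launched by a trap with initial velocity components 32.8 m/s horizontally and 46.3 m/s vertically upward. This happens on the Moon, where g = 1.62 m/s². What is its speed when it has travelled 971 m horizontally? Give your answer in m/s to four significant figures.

x = vₓ t ⇒ t = 971/32.80 = 29.60 s.
Vertical velocity there: v_y = v_y0 − g t = 46.30 − 1.62 × 29.60 = −1.658 m/s.
Speed: √(vₓ² + v_y²) = √(32.80² + 1.658²) = 32.84 m/s.

32.84 m/s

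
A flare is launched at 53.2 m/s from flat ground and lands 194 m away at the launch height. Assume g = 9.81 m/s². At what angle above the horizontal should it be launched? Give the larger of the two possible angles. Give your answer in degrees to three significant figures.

68.9°

R = v₀² sin 2θ / g gives sin 2θ = gR/v₀² = 9.81·194/53.2² = 0.6724.
2θ = 42.25° or 180° − 42.25° = 137.7°, so θ = 21.13° or 68.87°.
The larger angle is 68.87°.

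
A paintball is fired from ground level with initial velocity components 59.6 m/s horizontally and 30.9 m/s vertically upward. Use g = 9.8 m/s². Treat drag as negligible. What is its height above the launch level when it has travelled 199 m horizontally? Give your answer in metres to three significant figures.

At x = 199 m, t = x/vₓ = 199/59.60 = 3.339 s.
Height: y = v_y0 t − ½ g t² = 30.90 × 3.339 − 4.900 × 3.339² = 103.2 − 54.63 = 48.55 m.

48.5 m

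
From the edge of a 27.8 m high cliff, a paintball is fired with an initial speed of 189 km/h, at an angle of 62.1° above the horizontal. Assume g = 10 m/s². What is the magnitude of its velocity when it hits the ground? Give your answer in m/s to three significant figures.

Convert: 189 km/h = 189/3.6 = 52.50 m/s.
vₓ = 52.50 cos 62.1° = 24.57 m/s; v_y0 = 52.50 sin 62.1° = 46.40 m/s.
With up positive and y = 0 at the ground: y(t) = 27.8 + (46.40) t − 5.000 t². Setting y = 0 and taking the positive root: t = [46.40 + √(46.40² + 2·10.0·27.8)] / 10.0 = (46.40 + 52.05) / 10.0 = 9.844 s.
Vertical velocity at impact: v_y = v_y0 − g t = 46.40 − 10.0 × 9.844 = −52.05 m/s.
Speed: |v| = √(vₓ² + v_y²) = √(24.57² + 52.05²) = 57.55 m/s.

57.6 m/s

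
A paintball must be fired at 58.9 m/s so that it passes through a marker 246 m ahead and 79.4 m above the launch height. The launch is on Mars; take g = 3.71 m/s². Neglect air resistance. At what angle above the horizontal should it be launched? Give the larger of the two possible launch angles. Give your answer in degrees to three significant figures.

82.0°

Trajectory: y = x tanθ − g x² (1 + tan²θ)/(2v₀²). With x = 246, y = 79.4, v₀ = 58.9, g = 3.71:
32.36 tan²θ − 246 tanθ + (111.8) = 0.
tanθ = [246 ± √(246² − 4 × 32.36 × (111.8))] / (2 × 32.36) = (246 ± 214.6) / 64.72, giving tanθ = 0.4853 or 7.117.
θ = 25.89° or 82.00°; the larger is 82.00°.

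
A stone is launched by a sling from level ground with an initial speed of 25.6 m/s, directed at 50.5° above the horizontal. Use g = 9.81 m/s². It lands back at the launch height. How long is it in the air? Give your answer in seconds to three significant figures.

Horizontal component vₓ = 25.60 cos 50.5° = 16.28 m/s; vertical v_y0 = 25.60 sin 50.5° = 19.75 m/s.
Landing at launch height ⇒ T = 2 v_y0 / g = 2 × 19.75 / 9.81 = 4.027 s.

4.03 s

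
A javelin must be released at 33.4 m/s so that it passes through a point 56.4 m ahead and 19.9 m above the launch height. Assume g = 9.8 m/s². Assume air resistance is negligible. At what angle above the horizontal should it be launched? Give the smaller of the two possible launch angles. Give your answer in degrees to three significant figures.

36.3°

Trajectory: y = x tanθ − g x² (1 + tan²θ)/(2v₀²). With x = 56.4, y = 19.9, v₀ = 33.4, g = 9.80:
13.97 tan²θ − 56.4 tanθ + (33.87) = 0.
tanθ = [56.4 ± √(56.4² − 4 × 13.97 × (33.87))] / (2 × 13.97) = (56.4 ± 35.89) / 27.94, giving tanθ = 0.7341 or 3.303.
θ = 36.28° or 73.15°; the smaller is 36.28°.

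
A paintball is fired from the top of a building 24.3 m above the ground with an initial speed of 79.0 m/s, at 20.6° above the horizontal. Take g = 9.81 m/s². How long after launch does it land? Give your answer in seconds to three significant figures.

vₓ = 79.00 cos 20.6° = 73.95 m/s; v_y0 = 79.00 sin 20.6° = 27.80 m/s.
With up positive and y = 0 at the ground: y(t) = 24.3 + (27.80) t − 4.905 t². Setting y = 0 and taking the positive root: t = [27.80 + √(27.80² + 2·9.81·24.3)] / 9.81 = (27.80 + 35.35) / 9.81 = 6.436 s.

6.44 s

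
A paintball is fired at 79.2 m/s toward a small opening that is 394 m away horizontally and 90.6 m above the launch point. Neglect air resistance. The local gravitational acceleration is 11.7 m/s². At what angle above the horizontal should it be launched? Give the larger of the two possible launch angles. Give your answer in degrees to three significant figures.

61.4°

Trajectory: y = x tanθ − g x² (1 + tan²θ)/(2v₀²). With x = 394, y = 90.6, v₀ = 79.2, g = 11.7:
144.8 tan²θ − 394 tanθ + (235.4) = 0.
tanθ = [394 ± √(394² − 4 × 144.8 × (235.4))] / (2 × 144.8) = (394 ± 137.6) / 289.6, giving tanθ = 0.8856 or 1.836.
θ = 41.53° or 61.42°; the larger is 61.42°.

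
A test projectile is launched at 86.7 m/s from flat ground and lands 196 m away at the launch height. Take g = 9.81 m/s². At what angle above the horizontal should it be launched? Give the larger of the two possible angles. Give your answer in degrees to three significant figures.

82.6°

From R = (v₀²/g) sin 2θ: sin 2θ = 9.81 × 196 / 7516.9 = 0.2558.
2θ = 14.82° or 180° − 14.82° = 165.2°, so θ = 7.410° or 82.59°.
The larger angle is 82.59°.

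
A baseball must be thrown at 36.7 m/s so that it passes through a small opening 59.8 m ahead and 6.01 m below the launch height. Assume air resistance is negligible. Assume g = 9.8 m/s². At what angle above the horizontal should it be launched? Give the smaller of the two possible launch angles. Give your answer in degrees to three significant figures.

6.85°

Trajectory: y = x tanθ − g x² (1 + tan²θ)/(2v₀²). With x = 59.8, y = −6.01, v₀ = 36.7, g = 9.80:
13.01 tan²θ − 59.8 tanθ + (7.000) = 0.
tanθ = [59.8 ± √(59.8² − 4 × 13.01 × (7.000))] / (2 × 13.01) = (59.8 ± 56.67) / 26.02, giving tanθ = 0.1202 or 4.476.
θ = 6.854° or 77.41°; the smaller is 6.854°.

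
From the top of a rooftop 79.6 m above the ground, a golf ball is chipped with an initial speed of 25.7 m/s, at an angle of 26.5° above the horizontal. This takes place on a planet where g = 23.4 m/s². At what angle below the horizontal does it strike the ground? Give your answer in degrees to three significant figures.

69.7°

Resolve: vₓ = 25.70 cos 26.5° = 23.00 m/s and v_y0 = 25.70 sin 26.5° = 11.47 m/s.
Vertical motion (up positive, ground at y = 0): 11.70 t² − (11.47) t − 79.6 = 0, so t = (11.47 + √(11.47² + 2·23.4·79.6)) / 23.4 = (11.47 + 62.10) / 23.4 = 3.144 s.
At impact: v_y = v_y0 − g t = −62.10 m/s; vₓ = 23.00 m/s.
Angle below horizontal: arctan(|v_y|/vₓ) = arctan(62.10/23.00) = 69.68°.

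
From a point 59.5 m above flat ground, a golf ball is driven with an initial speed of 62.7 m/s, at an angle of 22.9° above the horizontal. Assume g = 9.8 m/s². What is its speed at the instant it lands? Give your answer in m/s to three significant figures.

71.4 m/s

Horizontal component vₓ = 62.70 cos 22.9° = 57.76 m/s; vertical v_y0 = 62.70 sin 22.9° = 24.40 m/s.
With up positive and y = 0 at the ground: y(t) = 59.5 + (24.40) t − 4.900 t². Setting y = 0 and taking the positive root: t = [24.40 + √(24.40² + 2·9.80·59.5)] / 9.80 = (24.40 + 41.97) / 9.80 = 6.772 s.
Vertical velocity at impact: v_y = v_y0 − g t = 24.40 − 9.80 × 6.772 = −41.97 m/s.
Speed: |v| = √(vₓ² + v_y²) = √(57.76² + 41.97²) = 71.40 m/s.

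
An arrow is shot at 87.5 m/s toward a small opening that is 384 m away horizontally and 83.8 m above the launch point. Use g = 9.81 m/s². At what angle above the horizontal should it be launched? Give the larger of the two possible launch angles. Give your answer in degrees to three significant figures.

Trajectory: y = x tanθ − g x² (1 + tan²θ)/(2v₀²). With x = 384, y = 83.8, v₀ = 87.5, g = 9.81:
94.47 tan²θ − 384 tanθ + (178.3) = 0.
tanθ = [384 ± √(384² − 4 × 94.47 × (178.3))] / (2 × 94.47) = (384 ± 283.0) / 188.9, giving tanθ = 0.5345 or 3.530.
θ = 28.13° or 74.18°; the larger is 74.18°.

74.2°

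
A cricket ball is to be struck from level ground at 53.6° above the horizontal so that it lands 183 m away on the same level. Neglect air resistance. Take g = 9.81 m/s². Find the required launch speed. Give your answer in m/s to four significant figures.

On level ground R = v₀² sin 2θ / g ⇒ v₀ = √(gR / sin 2θ).
v₀ = √(9.81 × 183 / sin 107.2°) = √(1795 / 0.9553) = √1879.3 = 43.35 m/s.

43.35 m/s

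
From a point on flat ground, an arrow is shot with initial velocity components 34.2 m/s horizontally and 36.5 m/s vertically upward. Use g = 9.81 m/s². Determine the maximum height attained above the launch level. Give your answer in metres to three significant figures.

67.9 m

At the apex v_y = 0, so H = v_y0²/(2g) = 36.50²/19.62 = 67.90 m.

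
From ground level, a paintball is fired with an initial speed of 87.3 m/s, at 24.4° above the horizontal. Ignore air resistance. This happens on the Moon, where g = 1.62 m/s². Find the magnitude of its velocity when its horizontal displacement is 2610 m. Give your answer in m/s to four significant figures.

Horizontal component vₓ = 87.30 cos 24.4° = 79.50 m/s; vertical v_y0 = 87.30 sin 24.4° = 36.06 m/s.
At x = 2610 m, t = x/vₓ = 2610/79.50 = 32.83 s.
Vertical velocity there: v_y = v_y0 − g t = 36.06 − 1.62 × 32.83 = −17.12 m/s.
Speed: √(vₓ² + v_y²) = √(79.50² + 17.12²) = 81.32 m/s.

81.32 m/s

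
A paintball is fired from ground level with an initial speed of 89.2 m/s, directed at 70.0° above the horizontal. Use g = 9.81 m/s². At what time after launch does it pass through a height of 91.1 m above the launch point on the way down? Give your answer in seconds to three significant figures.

15.9 s

Horizontal component vₓ = 89.20 cos 70.0° = 30.51 m/s; vertical v_y0 = 89.20 sin 70.0° = 83.82 m/s.
Require v_y0 t − ½ g t² = 91.1, i.e. 4.905 t² − 83.82 t + 91.1 = 0.
t = [83.82 ± √(83.82² − 2·9.81·91.1)] / 9.81 = (83.82 ± 72.38) / 9.81, so t = 1.166 s or t = 15.92 s.
The descending-branch root is 15.92 s.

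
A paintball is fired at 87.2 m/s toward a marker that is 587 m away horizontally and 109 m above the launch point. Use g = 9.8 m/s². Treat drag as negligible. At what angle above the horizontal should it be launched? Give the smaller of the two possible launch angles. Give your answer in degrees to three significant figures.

Trajectory: y = x tanθ − g x² (1 + tan²θ)/(2v₀²). With x = 587, y = 109, v₀ = 87.2, g = 9.80:
222.0 tan²θ − 587 tanθ + (331.0) = 0.
tanθ = [587 ± √(587² − 4 × 222.0 × (331.0))] / (2 × 222.0) = (587 ± 224.8) / 444.1, giving tanθ = 0.8156 or 1.828.
θ = 39.20° or 61.32°; the smaller is 39.20°.

39.2°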